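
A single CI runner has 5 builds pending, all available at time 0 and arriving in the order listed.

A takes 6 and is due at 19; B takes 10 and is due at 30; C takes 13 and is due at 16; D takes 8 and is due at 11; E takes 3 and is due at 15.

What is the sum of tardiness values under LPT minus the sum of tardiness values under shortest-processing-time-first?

33

LPT (decreasing processing time): C B D A E.
C: 0→13, due 16, tardiness 0
B: 13→23, due 30, tardiness 0
D: 23→31, due 11, tardiness 20
A: 31→37, due 19, tardiness 18
E: 37→40, due 15, tardiness 25
Sum = 0+0+20+18+25 = 63.
SPT (increasing processing time): E A D B C.
E: 0→3, due 15, tardiness 0
A: 3→9, due 19, tardiness 0
D: 9→17, due 11, tardiness 6
B: 17→27, due 30, tardiness 0
C: 27→40, due 16, tardiness 24
Sum = 0+0+6+0+24 = 30.
Difference = 63 − 30 = 33.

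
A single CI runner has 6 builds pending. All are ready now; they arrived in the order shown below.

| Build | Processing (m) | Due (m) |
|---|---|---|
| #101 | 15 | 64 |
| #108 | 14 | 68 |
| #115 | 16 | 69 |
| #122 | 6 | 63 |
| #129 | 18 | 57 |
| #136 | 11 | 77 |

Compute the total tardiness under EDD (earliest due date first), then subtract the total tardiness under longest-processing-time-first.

-14

EDD (increasing due date): #129 #122 #101 #108 #115 #136.
#129: 0→18, due 57, tardiness 0
#122: 18→24, due 63, tardiness 0
#101: 24→39, due 64, tardiness 0
#108: 39→53, due 68, tardiness 0
#115: 53→69, due 69, tardiness 0
#136: 69→80, due 77, tardiness 3
Sum = 0+0+0+0+0+3 = 3.
LPT (decreasing processing time): #129 #115 #101 #108 #136 #122.
#129: 0→18, due 57, tardiness 0
#115: 18→34, due 69, tardiness 0
#101: 34→49, due 64, tardiness 0
#108: 49→63, due 68, tardiness 0
#136: 63→74, due 77, tardiness 0
#122: 74→80, due 63, tardiness 17
Sum = 0+0+0+0+0+17 = 17.
Difference = 3 − 17 = -14.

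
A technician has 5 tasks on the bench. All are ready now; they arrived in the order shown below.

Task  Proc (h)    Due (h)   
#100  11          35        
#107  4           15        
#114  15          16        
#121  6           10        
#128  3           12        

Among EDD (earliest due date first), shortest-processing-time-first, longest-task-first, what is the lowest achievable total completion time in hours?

86

EDD (increasing due date): #121 #128 #107 #114 #100.
#121: 0→6
#128: 6→9
#107: 9→13
#114: 13→28
#100: 28→39
Sum = 6+9+13+28+39 = 95.
SPT (increasing processing time): #128 #107 #121 #100 #114.
#128: 0→3
#107: 3→7
#121: 7→13
#100: 13→24
#114: 24→39
Sum = 3+7+13+24+39 = 86.
LPT (decreasing processing time): #114 #100 #121 #107 #128.
#114: 0→15
#100: 15→26
#121: 26→32
#107: 32→36
#128: 36→39
Sum = 15+26+32+36+39 = 148.
EDD 95, SPT 86, LPT 148 → minimum 86.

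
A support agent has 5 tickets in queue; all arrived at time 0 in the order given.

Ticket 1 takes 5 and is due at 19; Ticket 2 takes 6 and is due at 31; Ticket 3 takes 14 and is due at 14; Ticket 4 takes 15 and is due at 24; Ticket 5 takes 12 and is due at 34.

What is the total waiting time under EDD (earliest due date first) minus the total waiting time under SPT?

31

EDD (increasing due date): Ticket 3 Ticket 1 Ticket 4 Ticket 2 Ticket 5.
Ticket 3: waits 0, runs 0→14
Ticket 1: waits 14, runs 14→19
Ticket 4: waits 19, runs 19→34
Ticket 2: waits 34, runs 34→40
Ticket 5: waits 40, runs 40→52
Sum = 0+14+19+34+40 = 107.
SPT (increasing processing time): Ticket 1 Ticket 2 Ticket 5 Ticket 3 Ticket 4.
Ticket 1: waits 0, runs 0→5
Ticket 2: waits 5, runs 5→11
Ticket 5: waits 11, runs 11→23
Ticket 3: waits 23, runs 23→37
Ticket 4: waits 37, runs 37→52
Sum = 0+5+11+23+37 = 76.
Difference = 107 − 76 = 31.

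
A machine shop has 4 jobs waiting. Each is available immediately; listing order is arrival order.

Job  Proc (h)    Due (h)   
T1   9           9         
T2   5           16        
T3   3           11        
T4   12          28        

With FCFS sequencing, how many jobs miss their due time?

FIFO (arrival order): T1 T2 T3 T4.
T1: 0→9, due 9, tardiness 0
T2: 9→14, due 16, tardiness 0
T3: 14→17, due 11, tardiness 6
T4: 17→29, due 28, tardiness 1
Late jobs: 2.

2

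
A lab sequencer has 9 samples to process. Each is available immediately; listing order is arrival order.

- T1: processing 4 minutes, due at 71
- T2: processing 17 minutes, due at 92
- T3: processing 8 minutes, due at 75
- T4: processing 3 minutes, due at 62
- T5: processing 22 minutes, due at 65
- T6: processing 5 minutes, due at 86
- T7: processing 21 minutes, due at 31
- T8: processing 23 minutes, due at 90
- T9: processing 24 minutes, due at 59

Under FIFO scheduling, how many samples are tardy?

FIFO (arrival order): T1 T2 T3 T4 T5 T6 T7 T8 T9.
T1: 0→4, due 71, tardiness 0
T2: 4→21, due 92, tardiness 0
T3: 21→29, due 75, tardiness 0
T4: 29→32, due 62, tardiness 0
T5: 32→54, due 65, tardiness 0
T6: 54→59, due 86, tardiness 0
T7: 59→80, due 31, tardiness 49
T8: 80→103, due 90, tardiness 13
T9: 103→127, due 59, tardiness 68
Late samples: 3.

3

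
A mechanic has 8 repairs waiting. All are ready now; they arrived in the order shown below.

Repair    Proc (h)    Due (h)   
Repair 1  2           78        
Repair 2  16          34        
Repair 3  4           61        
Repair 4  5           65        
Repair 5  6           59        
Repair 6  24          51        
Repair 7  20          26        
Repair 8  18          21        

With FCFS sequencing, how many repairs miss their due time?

3

FIFO (arrival order): Repair 1 Repair 2 Repair 3 Repair 4 Repair 5 Repair 6 Repair 7 Repair 8.
Repair 1: 0→2, due 78, tardiness 0
Repair 2: 2→18, due 34, tardiness 0
Repair 3: 18→22, due 61, tardiness 0
Repair 4: 22→27, due 65, tardiness 0
Repair 5: 27→33, due 59, tardiness 0
Repair 6: 33→57, due 51, tardiness 6
Repair 7: 57→77, due 26, tardiness 51
Repair 8: 77→95, due 21, tardiness 74
Late repairs: 3.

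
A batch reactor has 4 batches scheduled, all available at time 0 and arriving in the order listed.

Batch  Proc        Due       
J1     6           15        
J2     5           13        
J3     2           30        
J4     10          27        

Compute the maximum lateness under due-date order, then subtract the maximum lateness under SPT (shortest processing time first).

-2

EDD (increasing due date): J2 J1 J4 J3.
J2: 0→5, due 13, lateness -8
J1: 5→11, due 15, lateness -4
J4: 11→21, due 27, lateness -6
J3: 21→23, due 30, lateness -7
Maximum = -4.
SPT (increasing processing time): J3 J2 J1 J4.
J3: 0→2, due 30, lateness -28
J2: 2→7, due 13, lateness -6
J1: 7→13, due 15, lateness -2
J4: 13→23, due 27, lateness -4
Maximum = -2.
Difference = -4 − -2 = -2.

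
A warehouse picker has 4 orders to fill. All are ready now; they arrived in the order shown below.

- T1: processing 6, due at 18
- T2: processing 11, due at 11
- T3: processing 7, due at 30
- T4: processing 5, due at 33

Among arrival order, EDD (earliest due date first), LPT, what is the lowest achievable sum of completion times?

76

FIFO (arrival order): T1 T2 T3 T4.
T1: 0→6
T2: 6→17
T3: 17→24
T4: 24→29
Sum = 6+17+24+29 = 76.
EDD (increasing due date): T2 T1 T3 T4.
T2: 0→11
T1: 11→17
T3: 17→24
T4: 24→29
Sum = 11+17+24+29 = 81.
LPT (decreasing processing time): T2 T3 T1 T4.
T2: 0→11
T3: 11→18
T1: 18→24
T4: 24→29
Sum = 11+18+24+29 = 82.
FIFO 76, EDD 81, LPT 82 → minimum 76.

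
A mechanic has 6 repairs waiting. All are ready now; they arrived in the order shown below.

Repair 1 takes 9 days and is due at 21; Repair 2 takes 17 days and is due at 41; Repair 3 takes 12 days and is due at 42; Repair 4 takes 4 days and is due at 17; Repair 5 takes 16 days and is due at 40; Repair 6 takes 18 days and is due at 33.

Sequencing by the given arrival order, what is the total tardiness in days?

FIFO (arrival order): Repair 1 Repair 2 Repair 3 Repair 4 Repair 5 Repair 6.
Repair 1: 0→9, due 21, tardiness 0
Repair 2: 9→26, due 41, tardiness 0
Repair 3: 26→38, due 42, tardiness 0
Repair 4: 38→42, due 17, tardiness 25
Repair 5: 42→58, due 40, tardiness 18
Repair 6: 58→76, due 33, tardiness 43
Sum = 0+0+0+25+18+43 = 86.

86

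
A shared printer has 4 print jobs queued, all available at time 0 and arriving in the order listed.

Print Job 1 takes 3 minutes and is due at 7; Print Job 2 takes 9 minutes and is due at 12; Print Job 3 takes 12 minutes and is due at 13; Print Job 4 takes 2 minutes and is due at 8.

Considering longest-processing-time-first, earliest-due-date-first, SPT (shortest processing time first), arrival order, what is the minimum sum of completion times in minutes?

LPT (decreasing processing time): Print Job 3 Print Job 2 Print Job 1 Print Job 4.
Print Job 3: 0→12
Print Job 2: 12→21
Print Job 1: 21→24
Print Job 4: 24→26
Sum = 12+21+24+26 = 83.
EDD (increasing due date): Print Job 1 Print Job 4 Print Job 2 Print Job 3.
Print Job 1: 0→3
Print Job 4: 3→5
Print Job 2: 5→14
Print Job 3: 14→26
Sum = 3+5+14+26 = 48.
SPT (increasing processing time): Print Job 4 Print Job 1 Print Job 2 Print Job 3.
Print Job 4: 0→2
Print Job 1: 2→5
Print Job 2: 5→14
Print Job 3: 14→26
Sum = 2+5+14+26 = 47.
FIFO (arrival order): Print Job 1 Print Job 2 Print Job 3 Print Job 4.
Print Job 1: 0→3
Print Job 2: 3→12
Print Job 3: 12→24
Print Job 4: 24→26
Sum = 3+12+24+26 = 65.
LPT 83, EDD 48, SPT 47, FIFO 65 → minimum 47.

47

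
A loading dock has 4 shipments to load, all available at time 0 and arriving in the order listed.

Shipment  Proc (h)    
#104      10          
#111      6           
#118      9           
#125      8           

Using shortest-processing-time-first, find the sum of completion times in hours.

SPT (increasing processing time): #111 #125 #118 #104.
#111: 0→6
#125: 6→14
#118: 14→23
#104: 23→33
Sum = 6+14+23+33 = 76.

76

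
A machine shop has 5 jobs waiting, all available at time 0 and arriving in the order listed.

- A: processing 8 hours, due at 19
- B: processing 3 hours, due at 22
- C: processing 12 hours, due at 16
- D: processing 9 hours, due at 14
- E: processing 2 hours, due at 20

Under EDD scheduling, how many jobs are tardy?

EDD (increasing due date): D C A E B.
D: 0→9, due 14, tardiness 0
C: 9→21, due 16, tardiness 5
A: 21→29, due 19, tardiness 10
E: 29→31, due 20, tardiness 11
B: 31→34, due 22, tardiness 12
Late jobs: 4.

4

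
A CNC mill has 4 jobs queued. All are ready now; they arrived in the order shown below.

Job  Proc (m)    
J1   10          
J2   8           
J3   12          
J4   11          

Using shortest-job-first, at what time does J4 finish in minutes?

SPT (increasing processing time): J2 J1 J4 J3.
J2: 0→8
J1: 8→18
J4: 18→29

29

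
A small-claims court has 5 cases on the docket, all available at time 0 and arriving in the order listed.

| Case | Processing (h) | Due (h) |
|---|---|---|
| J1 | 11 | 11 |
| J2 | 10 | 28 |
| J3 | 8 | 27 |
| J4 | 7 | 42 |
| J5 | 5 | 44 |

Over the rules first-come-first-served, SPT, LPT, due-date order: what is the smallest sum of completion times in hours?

108

FIFO (arrival order): J1 J2 J3 J4 J5.
J1: 0→11
J2: 11→21
J3: 21→29
J4: 29→36
J5: 36→41
Sum = 11+21+29+36+41 = 138.
SPT (increasing processing time): J5 J4 J3 J2 J1.
J5: 0→5
J4: 5→12
J3: 12→20
J2: 20→30
J1: 30→41
Sum = 5+12+20+30+41 = 108.
LPT (decreasing processing time): J1 J2 J3 J4 J5.
J1: 0→11
J2: 11→21
J3: 21→29
J4: 29→36
J5: 36→41
Sum = 11+21+29+36+41 = 138.
EDD (increasing due date): J1 J3 J2 J4 J5.
J1: 0→11
J3: 11→19
J2: 19→29
J4: 29→36
J5: 36→41
Sum = 11+19+29+36+41 = 136.
FIFO 138, SPT 108, LPT 138, EDD 136 → minimum 108.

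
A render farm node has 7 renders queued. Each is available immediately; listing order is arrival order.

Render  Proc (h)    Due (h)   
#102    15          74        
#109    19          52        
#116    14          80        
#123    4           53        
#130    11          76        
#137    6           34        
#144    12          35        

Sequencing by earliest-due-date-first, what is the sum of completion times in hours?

306

EDD (increasing due date): #137 #144 #109 #123 #102 #130 #116.
#137: 0→6
#144: 6→18
#109: 18→37
#123: 37→41
#102: 41→56
#130: 56→67
#116: 67→81
Sum = 6+18+37+41+56+67+81 = 306.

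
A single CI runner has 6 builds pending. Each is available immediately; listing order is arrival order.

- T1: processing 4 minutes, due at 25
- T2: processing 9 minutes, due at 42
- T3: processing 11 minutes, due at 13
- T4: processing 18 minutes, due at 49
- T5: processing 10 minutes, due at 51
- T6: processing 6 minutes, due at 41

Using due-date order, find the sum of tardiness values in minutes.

7

EDD (increasing due date): T3 T1 T6 T2 T4 T5.
T3: 0→11, due 13, tardiness 0
T1: 11→15, due 25, tardiness 0
T6: 15→21, due 41, tardiness 0
T2: 21→30, due 42, tardiness 0
T4: 30→48, due 49, tardiness 0
T5: 48→58, due 51, tardiness 7
Sum = 0+0+0+0+0+7 = 7.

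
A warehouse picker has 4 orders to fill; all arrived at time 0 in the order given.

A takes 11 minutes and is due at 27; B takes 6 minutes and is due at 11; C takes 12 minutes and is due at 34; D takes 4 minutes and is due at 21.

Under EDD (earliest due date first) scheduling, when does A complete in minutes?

21

EDD (increasing due date): B D A C.
B: 0→6
D: 6→10
A: 10→21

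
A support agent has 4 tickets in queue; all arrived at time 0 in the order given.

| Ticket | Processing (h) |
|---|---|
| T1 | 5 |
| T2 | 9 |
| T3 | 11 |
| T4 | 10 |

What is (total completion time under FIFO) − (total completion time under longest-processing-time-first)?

FIFO (arrival order): T1 T2 T3 T4.
T1: 0→5
T2: 5→14
T3: 14→25
T4: 25→35
Sum = 5+14+25+35 = 79.
LPT (decreasing processing time): T3 T4 T2 T1.
T3: 0→11
T4: 11→21
T2: 21→30
T1: 30→35
Sum = 11+21+30+35 = 97.
Difference = 79 − 97 = -18.

-18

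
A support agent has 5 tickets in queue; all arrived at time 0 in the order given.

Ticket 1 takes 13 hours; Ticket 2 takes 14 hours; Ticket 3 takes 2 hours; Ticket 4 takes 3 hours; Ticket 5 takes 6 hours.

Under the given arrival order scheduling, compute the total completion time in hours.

FIFO (arrival order): Ticket 1 Ticket 2 Ticket 3 Ticket 4 Ticket 5.
Ticket 1: 0→13
Ticket 2: 13→27
Ticket 3: 27→29
Ticket 4: 29→32
Ticket 5: 32→38
Sum = 13+27+29+32+38 = 139.

139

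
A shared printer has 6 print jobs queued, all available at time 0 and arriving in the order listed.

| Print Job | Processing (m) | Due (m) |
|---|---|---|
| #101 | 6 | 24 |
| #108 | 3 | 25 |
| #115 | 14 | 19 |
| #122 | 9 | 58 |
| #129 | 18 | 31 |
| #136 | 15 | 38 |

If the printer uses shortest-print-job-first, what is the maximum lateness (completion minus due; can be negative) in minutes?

34

SPT (increasing processing time): #108 #101 #122 #115 #136 #129.
#108: 0→3, due 25, lateness -22
#101: 3→9, due 24, lateness -15
#122: 9→18, due 58, lateness -40
#115: 18→32, due 19, lateness 13
#136: 32→47, due 38, lateness 9
#129: 47→65, due 31, lateness 34
Maximum = 34.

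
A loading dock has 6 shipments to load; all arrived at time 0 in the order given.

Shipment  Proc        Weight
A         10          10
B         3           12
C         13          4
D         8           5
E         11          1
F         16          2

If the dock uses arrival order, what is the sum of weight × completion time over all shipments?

FIFO (arrival order): A B C D E F.
A: finishes 10, weight 10, w·C = 100
B: finishes 13, weight 12, w·C = 156
C: finishes 26, weight 4, w·C = 104
D: finishes 34, weight 5, w·C = 170
E: finishes 45, weight 1, w·C = 45
F: finishes 61, weight 2, w·C = 122
Sum = 100+156+104+170+45+122 = 697.

697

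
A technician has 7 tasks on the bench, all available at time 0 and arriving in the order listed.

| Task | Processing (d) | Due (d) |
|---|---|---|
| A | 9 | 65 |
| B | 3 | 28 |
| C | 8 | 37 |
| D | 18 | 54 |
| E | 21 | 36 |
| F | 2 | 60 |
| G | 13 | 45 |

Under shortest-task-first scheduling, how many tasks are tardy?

SPT (increasing processing time): F B C A G D E.
F: 0→2, due 60, tardiness 0
B: 2→5, due 28, tardiness 0
C: 5→13, due 37, tardiness 0
A: 13→22, due 65, tardiness 0
G: 22→35, due 45, tardiness 0
D: 35→53, due 54, tardiness 0
E: 53→74, due 36, tardiness 38
Late tasks: 1.

1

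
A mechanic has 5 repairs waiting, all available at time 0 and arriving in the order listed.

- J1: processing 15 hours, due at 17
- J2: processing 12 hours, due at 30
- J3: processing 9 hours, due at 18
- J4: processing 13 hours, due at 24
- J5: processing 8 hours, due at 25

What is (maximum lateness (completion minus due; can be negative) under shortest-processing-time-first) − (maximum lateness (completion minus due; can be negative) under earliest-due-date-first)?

SPT (increasing processing time): J5 J3 J2 J4 J1.
J5: 0→8, due 25, lateness -17
J3: 8→17, due 18, lateness -1
J2: 17→29, due 30, lateness -1
J4: 29→42, due 24, lateness 18
J1: 42→57, due 17, lateness 40
Maximum = 40.
EDD (increasing due date): J1 J3 J4 J5 J2.
J1: 0→15, due 17, lateness -2
J3: 15→24, due 18, lateness 6
J4: 24→37, due 24, lateness 13
J5: 37→45, due 25, lateness 20
J2: 45→57, due 30, lateness 27
Maximum = 27.
Difference = 40 − 27 = 13.

13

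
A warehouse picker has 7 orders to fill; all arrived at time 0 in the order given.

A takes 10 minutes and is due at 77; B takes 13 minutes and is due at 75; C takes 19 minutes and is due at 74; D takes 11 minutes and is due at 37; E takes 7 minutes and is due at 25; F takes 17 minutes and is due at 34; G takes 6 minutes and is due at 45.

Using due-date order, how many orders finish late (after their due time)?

1

EDD (increasing due date): E F D G C B A.
E: 0→7, due 25, tardiness 0
F: 7→24, due 34, tardiness 0
D: 24→35, due 37, tardiness 0
G: 35→41, due 45, tardiness 0
C: 41→60, due 74, tardiness 0
B: 60→73, due 75, tardiness 0
A: 73→83, due 77, tardiness 6
Late orders: 1.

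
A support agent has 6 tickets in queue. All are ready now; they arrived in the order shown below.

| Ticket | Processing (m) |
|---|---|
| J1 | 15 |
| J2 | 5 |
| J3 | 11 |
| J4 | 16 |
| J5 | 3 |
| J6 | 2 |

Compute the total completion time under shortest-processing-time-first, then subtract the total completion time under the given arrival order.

SPT (increasing processing time): J6 J5 J2 J3 J1 J4.
J6: 0→2
J5: 2→5
J2: 5→10
J3: 10→21
J1: 21→36
J4: 36→52
Sum = 2+5+10+21+36+52 = 126.
FIFO (arrival order): J1 J2 J3 J4 J5 J6.
J1: 0→15
J2: 15→20
J3: 20→31
J4: 31→47
J5: 47→50
J6: 50→52
Sum = 15+20+31+47+50+52 = 215.
Difference = 126 − 215 = -89.

-89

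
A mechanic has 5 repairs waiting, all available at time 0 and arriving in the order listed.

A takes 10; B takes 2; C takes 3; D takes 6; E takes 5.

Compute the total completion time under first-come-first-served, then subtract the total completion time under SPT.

25

FIFO (arrival order): A B C D E.
A: 0→10
B: 10→12
C: 12→15
D: 15→21
E: 21→26
Sum = 10+12+15+21+26 = 84.
SPT (increasing processing time): B C E D A.
B: 0→2
C: 2→5
E: 5→10
D: 10→16
A: 16→26
Sum = 2+5+10+16+26 = 59.
Difference = 84 − 59 = 25.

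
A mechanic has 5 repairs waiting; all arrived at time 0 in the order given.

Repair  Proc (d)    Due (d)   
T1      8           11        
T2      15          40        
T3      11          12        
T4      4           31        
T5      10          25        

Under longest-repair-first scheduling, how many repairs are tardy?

4

LPT (decreasing processing time): T2 T3 T5 T1 T4.
T2: 0→15, due 40, tardiness 0
T3: 15→26, due 12, tardiness 14
T5: 26→36, due 25, tardiness 11
T1: 36→44, due 11, tardiness 33
T4: 44→48, due 31, tardiness 17
Late repairs: 4.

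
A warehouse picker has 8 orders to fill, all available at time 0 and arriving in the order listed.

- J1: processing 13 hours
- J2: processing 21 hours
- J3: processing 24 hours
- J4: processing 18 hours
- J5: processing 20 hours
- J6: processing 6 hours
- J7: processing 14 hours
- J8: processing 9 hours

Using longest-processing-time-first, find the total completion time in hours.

LPT (decreasing processing time): J3 J2 J5 J4 J7 J1 J8 J6.
J3: 0→24
J2: 24→45
J5: 45→65
J4: 65→83
J7: 83→97
J1: 97→110
J8: 110→119
J6: 119→125
Sum = 24+45+65+83+97+110+119+125 = 668.

668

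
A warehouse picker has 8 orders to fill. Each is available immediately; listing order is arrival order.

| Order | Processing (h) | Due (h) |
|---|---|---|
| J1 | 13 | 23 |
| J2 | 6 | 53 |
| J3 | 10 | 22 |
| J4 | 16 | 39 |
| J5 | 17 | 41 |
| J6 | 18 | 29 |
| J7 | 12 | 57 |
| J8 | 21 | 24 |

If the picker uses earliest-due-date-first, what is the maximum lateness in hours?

56

EDD (increasing due date): J3 J1 J8 J6 J4 J5 J2 J7.
J3: 0→10, due 22, lateness -12
J1: 10→23, due 23, lateness 0
J8: 23→44, due 24, lateness 20
J6: 44→62, due 29, lateness 33
J4: 62→78, due 39, lateness 39
J5: 78→95, due 41, lateness 54
J2: 95→101, due 53, lateness 48
J7: 101→113, due 57, lateness 56
Maximum = 56.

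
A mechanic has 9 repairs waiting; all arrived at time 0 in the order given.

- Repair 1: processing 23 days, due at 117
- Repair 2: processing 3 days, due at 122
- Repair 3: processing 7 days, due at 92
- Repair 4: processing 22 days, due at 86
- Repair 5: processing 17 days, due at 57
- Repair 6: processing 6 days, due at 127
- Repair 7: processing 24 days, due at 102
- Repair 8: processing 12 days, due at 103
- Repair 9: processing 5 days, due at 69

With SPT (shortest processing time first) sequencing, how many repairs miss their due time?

SPT (increasing processing time): Repair 2 Repair 9 Repair 6 Repair 3 Repair 8 Repair 5 Repair 4 Repair 1 Repair 7.
Repair 2: 0→3, due 122, tardiness 0
Repair 9: 3→8, due 69, tardiness 0
Repair 6: 8→14, due 127, tardiness 0
Repair 3: 14→21, due 92, tardiness 0
Repair 8: 21→33, due 103, tardiness 0
Repair 5: 33→50, due 57, tardiness 0
Repair 4: 50→72, due 86, tardiness 0
Repair 1: 72→95, due 117, tardiness 0
Repair 7: 95→119, due 102, tardiness 17
Late repairs: 1.

1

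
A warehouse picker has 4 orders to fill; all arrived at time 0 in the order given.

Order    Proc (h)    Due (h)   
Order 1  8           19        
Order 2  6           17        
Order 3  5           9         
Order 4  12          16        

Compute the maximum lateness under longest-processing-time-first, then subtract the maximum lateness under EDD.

10

LPT (decreasing processing time): Order 4 Order 1 Order 2 Order 3.
Order 4: 0→12, due 16, lateness -4
Order 1: 12→20, due 19, lateness 1
Order 2: 20→26, due 17, lateness 9
Order 3: 26→31, due 9, lateness 22
Maximum = 22.
EDD (increasing due date): Order 3 Order 4 Order 2 Order 1.
Order 3: 0→5, due 9, lateness -4
Order 4: 5→17, due 16, lateness 1
Order 2: 17→23, due 17, lateness 6
Order 1: 23→31, due 19, lateness 12
Maximum = 12.
Difference = 22 − 12 = 10.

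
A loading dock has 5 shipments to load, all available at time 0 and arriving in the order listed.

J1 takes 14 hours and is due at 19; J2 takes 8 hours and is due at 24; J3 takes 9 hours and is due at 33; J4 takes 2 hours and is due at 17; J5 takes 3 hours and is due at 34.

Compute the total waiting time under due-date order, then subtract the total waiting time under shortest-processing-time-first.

33

EDD (increasing due date): J4 J1 J2 J3 J5.
J4: waits 0, runs 0→2
J1: waits 2, runs 2→16
J2: waits 16, runs 16→24
J3: waits 24, runs 24→33
J5: waits 33, runs 33→36
Sum = 0+2+16+24+33 = 75.
SPT (increasing processing time): J4 J5 J2 J3 J1.
J4: waits 0, runs 0→2
J5: waits 2, runs 2→5
J2: waits 5, runs 5→13
J3: waits 13, runs 13→22
J1: waits 22, runs 22→36
Sum = 0+2+5+13+22 = 42.
Difference = 75 − 42 = 33.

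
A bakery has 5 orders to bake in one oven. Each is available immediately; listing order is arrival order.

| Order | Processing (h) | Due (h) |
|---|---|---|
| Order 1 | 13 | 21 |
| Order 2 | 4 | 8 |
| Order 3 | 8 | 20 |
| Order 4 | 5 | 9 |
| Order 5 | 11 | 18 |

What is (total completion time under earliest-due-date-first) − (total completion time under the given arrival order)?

EDD (increasing due date): Order 2 Order 4 Order 5 Order 3 Order 1.
Order 2: 0→4
Order 4: 4→9
Order 5: 9→20
Order 3: 20→28
Order 1: 28→41
Sum = 4+9+20+28+41 = 102.
FIFO (arrival order): Order 1 Order 2 Order 3 Order 4 Order 5.
Order 1: 0→13
Order 2: 13→17
Order 3: 17→25
Order 4: 25→30
Order 5: 30→41
Sum = 13+17+25+30+41 = 126.
Difference = 102 − 126 = -24.

-24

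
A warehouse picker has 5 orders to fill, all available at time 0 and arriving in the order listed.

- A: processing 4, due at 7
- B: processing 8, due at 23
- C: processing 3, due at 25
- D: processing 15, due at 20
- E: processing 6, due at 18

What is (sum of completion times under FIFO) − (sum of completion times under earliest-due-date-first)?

-11

FIFO (arrival order): A B C D E.
A: 0→4
B: 4→12
C: 12→15
D: 15→30
E: 30→36
Sum = 4+12+15+30+36 = 97.
EDD (increasing due date): A E D B C.
A: 0→4
E: 4→10
D: 10→25
B: 25→33
C: 33→36
Sum = 4+10+25+33+36 = 108.
Difference = 97 − 108 = -11.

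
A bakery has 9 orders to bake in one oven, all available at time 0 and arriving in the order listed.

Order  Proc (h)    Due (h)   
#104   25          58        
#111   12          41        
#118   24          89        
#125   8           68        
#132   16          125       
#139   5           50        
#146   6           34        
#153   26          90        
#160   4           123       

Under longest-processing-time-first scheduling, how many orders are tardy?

LPT (decreasing processing time): #153 #104 #118 #132 #111 #125 #146 #139 #160.
#153: 0→26, due 90, tardiness 0
#104: 26→51, due 58, tardiness 0
#118: 51→75, due 89, tardiness 0
#132: 75→91, due 125, tardiness 0
#111: 91→103, due 41, tardiness 62
#125: 103→111, due 68, tardiness 43
#146: 111→117, due 34, tardiness 83
#139: 117→122, due 50, tardiness 72
#160: 122→126, due 123, tardiness 3
Late orders: 5.

5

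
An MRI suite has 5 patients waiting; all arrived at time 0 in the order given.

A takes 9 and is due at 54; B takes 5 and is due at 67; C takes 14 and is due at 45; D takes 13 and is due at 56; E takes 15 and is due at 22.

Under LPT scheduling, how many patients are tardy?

0

LPT (decreasing processing time): E C D A B.
E: 0→15, due 22, tardiness 0
C: 15→29, due 45, tardiness 0
D: 29→42, due 56, tardiness 0
A: 42→51, due 54, tardiness 0
B: 51→56, due 67, tardiness 0
Late patients: 0.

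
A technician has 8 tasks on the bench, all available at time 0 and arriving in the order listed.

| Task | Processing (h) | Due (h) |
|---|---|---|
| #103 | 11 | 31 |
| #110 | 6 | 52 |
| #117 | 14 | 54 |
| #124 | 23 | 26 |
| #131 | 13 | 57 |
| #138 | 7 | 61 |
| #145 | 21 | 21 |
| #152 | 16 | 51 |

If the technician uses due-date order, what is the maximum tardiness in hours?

50

EDD (increasing due date): #145 #124 #103 #152 #110 #117 #131 #138.
#145: 0→21, due 21, tardiness 0
#124: 21→44, due 26, tardiness 18
#103: 44→55, due 31, tardiness 24
#152: 55→71, due 51, tardiness 20
#110: 71→77, due 52, tardiness 25
#117: 77→91, due 54, tardiness 37
#131: 91→104, due 57, tardiness 47
#138: 104→111, due 61, tardiness 50
Maximum = 50.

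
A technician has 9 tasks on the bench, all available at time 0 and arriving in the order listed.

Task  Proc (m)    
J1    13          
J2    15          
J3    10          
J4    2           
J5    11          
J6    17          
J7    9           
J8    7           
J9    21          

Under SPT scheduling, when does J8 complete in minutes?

SPT (increasing processing time): J4 J8 J7 J3 J5 J1 J2 J6 J9.
J4: 0→2
J8: 2→9

9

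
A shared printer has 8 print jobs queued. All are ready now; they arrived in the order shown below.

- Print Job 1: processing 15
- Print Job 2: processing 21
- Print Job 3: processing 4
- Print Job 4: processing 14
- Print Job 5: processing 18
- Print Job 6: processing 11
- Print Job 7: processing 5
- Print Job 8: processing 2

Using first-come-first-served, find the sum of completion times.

FIFO (arrival order): Print Job 1 Print Job 2 Print Job 3 Print Job 4 Print Job 5 Print Job 6 Print Job 7 Print Job 8.
Print Job 1: 0→15
Print Job 2: 15→36
Print Job 3: 36→40
Print Job 4: 40→54
Print Job 5: 54→72
Print Job 6: 72→83
Print Job 7: 83→88
Print Job 8: 88→90
Sum = 15+36+40+54+72+83+88+90 = 478.

478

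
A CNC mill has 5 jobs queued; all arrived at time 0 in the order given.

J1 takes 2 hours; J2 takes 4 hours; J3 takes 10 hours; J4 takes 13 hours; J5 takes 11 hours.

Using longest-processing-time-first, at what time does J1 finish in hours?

LPT (decreasing processing time): J4 J5 J3 J2 J1.
J4: 0→13
J5: 13→24
J3: 24→34
J2: 34→38
J1: 38→40

40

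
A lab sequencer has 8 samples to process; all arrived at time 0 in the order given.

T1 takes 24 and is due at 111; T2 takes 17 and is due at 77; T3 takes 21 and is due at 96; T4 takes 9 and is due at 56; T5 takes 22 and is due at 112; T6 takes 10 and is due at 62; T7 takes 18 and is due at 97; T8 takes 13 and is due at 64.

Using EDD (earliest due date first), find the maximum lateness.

EDD (increasing due date): T4 T6 T8 T2 T3 T7 T1 T5.
T4: 0→9, due 56, lateness -47
T6: 9→19, due 62, lateness -43
T8: 19→32, due 64, lateness -32
T2: 32→49, due 77, lateness -28
T3: 49→70, due 96, lateness -26
T7: 70→88, due 97, lateness -9
T1: 88→112, due 111, lateness 1
T5: 112→134, due 112, lateness 22
Maximum = 22.

22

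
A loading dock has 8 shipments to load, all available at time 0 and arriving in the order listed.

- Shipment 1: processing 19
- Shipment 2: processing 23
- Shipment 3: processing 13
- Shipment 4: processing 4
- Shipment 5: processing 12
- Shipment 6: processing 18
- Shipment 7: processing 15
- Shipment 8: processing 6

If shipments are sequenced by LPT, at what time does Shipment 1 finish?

42

LPT (decreasing processing time): Shipment 2 Shipment 1 Shipment 6 Shipment 7 Shipment 3 Shipment 5 Shipment 8 Shipment 4.
Shipment 2: 0→23
Shipment 1: 23→42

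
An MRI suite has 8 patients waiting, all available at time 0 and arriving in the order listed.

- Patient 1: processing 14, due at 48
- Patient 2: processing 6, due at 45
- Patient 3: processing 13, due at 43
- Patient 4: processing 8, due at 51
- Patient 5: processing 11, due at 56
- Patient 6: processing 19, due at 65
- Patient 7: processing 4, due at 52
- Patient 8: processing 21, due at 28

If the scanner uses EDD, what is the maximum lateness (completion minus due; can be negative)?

31

EDD (increasing due date): Patient 8 Patient 3 Patient 2 Patient 1 Patient 4 Patient 7 Patient 5 Patient 6.
Patient 8: 0→21, due 28, lateness -7
Patient 3: 21→34, due 43, lateness -9
Patient 2: 34→40, due 45, lateness -5
Patient 1: 40→54, due 48, lateness 6
Patient 4: 54→62, due 51, lateness 11
Patient 7: 62→66, due 52, lateness 14
Patient 5: 66→77, due 56, lateness 21
Patient 6: 77→96, due 65, lateness 31
Maximum = 31.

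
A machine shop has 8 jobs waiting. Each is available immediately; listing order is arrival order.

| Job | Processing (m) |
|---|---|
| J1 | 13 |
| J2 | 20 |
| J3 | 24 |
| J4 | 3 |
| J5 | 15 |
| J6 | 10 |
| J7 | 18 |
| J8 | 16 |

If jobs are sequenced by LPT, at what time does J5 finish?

93

LPT (decreasing processing time): J3 J2 J7 J8 J5 J1 J6 J4.
J3: 0→24
J2: 24→44
J7: 44→62
J8: 62→78
J5: 78→93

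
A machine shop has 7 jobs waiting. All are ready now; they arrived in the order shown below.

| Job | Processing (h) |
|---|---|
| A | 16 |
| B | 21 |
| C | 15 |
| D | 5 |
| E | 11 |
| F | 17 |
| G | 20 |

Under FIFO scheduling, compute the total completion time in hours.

FIFO (arrival order): A B C D E F G.
A: 0→16
B: 16→37
C: 37→52
D: 52→57
E: 57→68
F: 68→85
G: 85→105
Sum = 16+37+52+57+68+85+105 = 420.

420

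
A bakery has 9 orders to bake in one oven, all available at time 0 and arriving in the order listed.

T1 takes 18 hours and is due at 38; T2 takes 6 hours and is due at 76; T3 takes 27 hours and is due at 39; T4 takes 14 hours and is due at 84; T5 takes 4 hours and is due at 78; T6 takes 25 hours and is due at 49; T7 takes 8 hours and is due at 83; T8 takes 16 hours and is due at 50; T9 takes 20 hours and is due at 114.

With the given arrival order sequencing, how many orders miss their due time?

5

FIFO (arrival order): T1 T2 T3 T4 T5 T6 T7 T8 T9.
T1: 0→18, due 38, tardiness 0
T2: 18→24, due 76, tardiness 0
T3: 24→51, due 39, tardiness 12
T4: 51→65, due 84, tardiness 0
T5: 65→69, due 78, tardiness 0
T6: 69→94, due 49, tardiness 45
T7: 94→102, due 83, tardiness 19
T8: 102→118, due 50, tardiness 68
T9: 118→138, due 114, tardiness 24
Late orders: 5.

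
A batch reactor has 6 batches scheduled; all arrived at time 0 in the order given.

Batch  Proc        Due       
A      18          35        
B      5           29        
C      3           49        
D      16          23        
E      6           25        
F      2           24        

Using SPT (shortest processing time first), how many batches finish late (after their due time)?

2

SPT (increasing processing time): F C B E D A.
F: 0→2, due 24, tardiness 0
C: 2→5, due 49, tardiness 0
B: 5→10, due 29, tardiness 0
E: 10→16, due 25, tardiness 0
D: 16→32, due 23, tardiness 9
A: 32→50, due 35, tardiness 15
Late batches: 2.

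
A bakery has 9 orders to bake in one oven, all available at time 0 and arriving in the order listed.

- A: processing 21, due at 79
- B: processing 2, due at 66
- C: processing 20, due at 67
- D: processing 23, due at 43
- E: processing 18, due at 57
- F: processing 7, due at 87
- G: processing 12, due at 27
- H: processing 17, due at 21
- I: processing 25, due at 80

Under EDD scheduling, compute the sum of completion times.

728

EDD (increasing due date): H G D E B C A I F.
H: 0→17
G: 17→29
D: 29→52
E: 52→70
B: 70→72
C: 72→92
A: 92→113
I: 113→138
F: 138→145
Sum = 17+29+52+70+72+92+113+138+145 = 728.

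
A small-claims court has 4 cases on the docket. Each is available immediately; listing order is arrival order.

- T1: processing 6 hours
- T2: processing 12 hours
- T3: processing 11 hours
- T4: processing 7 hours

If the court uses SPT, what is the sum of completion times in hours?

SPT (increasing processing time): T1 T4 T3 T2.
T1: 0→6
T4: 6→13
T3: 13→24
T2: 24→36
Sum = 6+13+24+36 = 79.

79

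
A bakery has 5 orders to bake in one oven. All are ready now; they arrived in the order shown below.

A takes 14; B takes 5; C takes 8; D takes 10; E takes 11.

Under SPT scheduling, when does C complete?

SPT (increasing processing time): B C D E A.
B: 0→5
C: 5→13

13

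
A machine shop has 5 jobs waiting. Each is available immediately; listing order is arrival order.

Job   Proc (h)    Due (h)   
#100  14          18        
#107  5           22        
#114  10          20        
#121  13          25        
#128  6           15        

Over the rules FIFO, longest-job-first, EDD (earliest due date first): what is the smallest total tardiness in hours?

FIFO (arrival order): #100 #107 #114 #121 #128.
#100: 0→14, due 18, tardiness 0
#107: 14→19, due 22, tardiness 0
#114: 19→29, due 20, tardiness 9
#121: 29→42, due 25, tardiness 17
#128: 42→48, due 15, tardiness 33
Sum = 0+0+9+17+33 = 59.
LPT (decreasing processing time): #100 #121 #114 #128 #107.
#100: 0→14, due 18, tardiness 0
#121: 14→27, due 25, tardiness 2
#114: 27→37, due 20, tardiness 17
#128: 37→43, due 15, tardiness 28
#107: 43→48, due 22, tardiness 26
Sum = 0+2+17+28+26 = 73.
EDD (increasing due date): #128 #100 #114 #107 #121.
#128: 0→6, due 15, tardiness 0
#100: 6→20, due 18, tardiness 2
#114: 20→30, due 20, tardiness 10
#107: 30→35, due 22, tardiness 13
#121: 35→48, due 25, tardiness 23
Sum = 0+2+10+13+23 = 48.
FIFO 59, LPT 73, EDD 48 → minimum 48.

48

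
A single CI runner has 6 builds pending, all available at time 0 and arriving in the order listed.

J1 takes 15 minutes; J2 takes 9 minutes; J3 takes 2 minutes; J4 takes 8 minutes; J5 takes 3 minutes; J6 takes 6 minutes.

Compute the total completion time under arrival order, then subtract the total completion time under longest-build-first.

-14

FIFO (arrival order): J1 J2 J3 J4 J5 J6.
J1: 0→15
J2: 15→24
J3: 24→26
J4: 26→34
J5: 34→37
J6: 37→43
Sum = 15+24+26+34+37+43 = 179.
LPT (decreasing processing time): J1 J2 J4 J6 J5 J3.
J1: 0→15
J2: 15→24
J4: 24→32
J6: 32→38
J5: 38→41
J3: 41→43
Sum = 15+24+32+38+41+43 = 193.
Difference = 179 − 193 = -14.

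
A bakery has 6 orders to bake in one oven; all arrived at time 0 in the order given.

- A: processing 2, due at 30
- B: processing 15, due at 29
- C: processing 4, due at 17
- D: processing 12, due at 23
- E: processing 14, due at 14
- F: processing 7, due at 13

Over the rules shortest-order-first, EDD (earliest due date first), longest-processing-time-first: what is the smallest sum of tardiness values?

52

SPT (increasing processing time): A C F D E B.
A: 0→2, due 30, tardiness 0
C: 2→6, due 17, tardiness 0
F: 6→13, due 13, tardiness 0
D: 13→25, due 23, tardiness 2
E: 25→39, due 14, tardiness 25
B: 39→54, due 29, tardiness 25
Sum = 0+0+0+2+25+25 = 52.
EDD (increasing due date): F E C D B A.
F: 0→7, due 13, tardiness 0
E: 7→21, due 14, tardiness 7
C: 21→25, due 17, tardiness 8
D: 25→37, due 23, tardiness 14
B: 37→52, due 29, tardiness 23
A: 52→54, due 30, tardiness 24
Sum = 0+7+8+14+23+24 = 76.
LPT (decreasing processing time): B E D F C A.
B: 0→15, due 29, tardiness 0
E: 15→29, due 14, tardiness 15
D: 29→41, due 23, tardiness 18
F: 41→48, due 13, tardiness 35
C: 48→52, due 17, tardiness 35
A: 52→54, due 30, tardiness 24
Sum = 0+15+18+35+35+24 = 127.
SPT 52, EDD 76, LPT 127 → minimum 52.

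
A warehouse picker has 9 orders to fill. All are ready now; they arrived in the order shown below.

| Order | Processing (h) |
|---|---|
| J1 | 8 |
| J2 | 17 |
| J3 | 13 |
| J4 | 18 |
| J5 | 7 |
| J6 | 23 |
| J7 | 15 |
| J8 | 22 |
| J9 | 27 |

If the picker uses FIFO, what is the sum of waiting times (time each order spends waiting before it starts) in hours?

500

FIFO (arrival order): J1 J2 J3 J4 J5 J6 J7 J8 J9.
J1: waits 0, runs 0→8
J2: waits 8, runs 8→25
J3: waits 25, runs 25→38
J4: waits 38, runs 38→56
J5: waits 56, runs 56→63
J6: waits 63, runs 63→86
J7: waits 86, runs 86→101
J8: waits 101, runs 101→123
J9: waits 123, runs 123→150
Sum = 0+8+25+38+56+63+86+101+123 = 500.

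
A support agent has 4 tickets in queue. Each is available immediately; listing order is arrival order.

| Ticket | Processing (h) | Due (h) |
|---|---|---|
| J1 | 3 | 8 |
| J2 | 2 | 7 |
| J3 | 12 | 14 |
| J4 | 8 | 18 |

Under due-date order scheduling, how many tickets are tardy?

2

EDD (increasing due date): J2 J1 J3 J4.
J2: 0→2, due 7, tardiness 0
J1: 2→5, due 8, tardiness 0
J3: 5→17, due 14, tardiness 3
J4: 17→25, due 18, tardiness 7
Late tickets: 2.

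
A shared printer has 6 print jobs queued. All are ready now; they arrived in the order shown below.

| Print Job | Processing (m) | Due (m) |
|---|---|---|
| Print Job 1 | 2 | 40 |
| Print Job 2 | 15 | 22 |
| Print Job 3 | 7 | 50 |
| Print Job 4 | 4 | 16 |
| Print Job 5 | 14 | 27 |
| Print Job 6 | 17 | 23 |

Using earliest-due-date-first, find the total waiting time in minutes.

EDD (increasing due date): Print Job 4 Print Job 2 Print Job 6 Print Job 5 Print Job 1 Print Job 3.
Print Job 4: waits 0, runs 0→4
Print Job 2: waits 4, runs 4→19
Print Job 6: waits 19, runs 19→36
Print Job 5: waits 36, runs 36→50
Print Job 1: waits 50, runs 50→52
Print Job 3: waits 52, runs 52→59
Sum = 0+4+19+36+50+52 = 161.

161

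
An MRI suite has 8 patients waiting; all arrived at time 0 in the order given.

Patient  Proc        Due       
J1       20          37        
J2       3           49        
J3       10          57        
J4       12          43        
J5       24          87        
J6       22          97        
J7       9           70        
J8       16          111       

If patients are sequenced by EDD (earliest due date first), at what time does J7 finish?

EDD (increasing due date): J1 J4 J2 J3 J7 J5 J6 J8.
J1: 0→20
J4: 20→32
J2: 32→35
J3: 35→45
J7: 45→54

54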